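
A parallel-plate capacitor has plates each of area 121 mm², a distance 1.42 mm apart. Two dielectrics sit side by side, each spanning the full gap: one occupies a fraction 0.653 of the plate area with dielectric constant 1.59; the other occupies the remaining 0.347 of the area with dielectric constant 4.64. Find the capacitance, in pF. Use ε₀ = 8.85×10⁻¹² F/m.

2.00 pF

A = 121 mm² = 1.21×10⁻⁴ m².
Side-by-side slabs ⇒ two capacitors in parallel, each spanning the full gap.
C₁ = κ₁ε₀A₁/d = 1.59 × 8.85×10⁻¹² × 7.90×10⁻⁵ / 1.42×10⁻³ = 7.83×10⁻¹³ F.
C₂ = κ₂ε₀A₂/d = 4.64 × 8.85×10⁻¹² × 4.20×10⁻⁵ / 1.42×10⁻³ = 1.21×10⁻¹² F.
C = C₁ + C₂ = 2.00×10⁻¹² F.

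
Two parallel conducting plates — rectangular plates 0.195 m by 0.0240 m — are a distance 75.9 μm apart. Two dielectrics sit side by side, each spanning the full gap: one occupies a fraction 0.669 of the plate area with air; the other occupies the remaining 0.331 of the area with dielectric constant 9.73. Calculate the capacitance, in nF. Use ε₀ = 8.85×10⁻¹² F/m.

A = 0.195 × 0.0240 m² = 4.68×10⁻³ m².
Side-by-side slabs ⇒ two capacitors in parallel, each spanning the full gap.
C₁ = κ₁ε₀A₁/d = 1.00 × 8.85×10⁻¹² × 3.13×10⁻³ / 7.59×10⁻⁵ = 3.65×10⁻¹⁰ F.
C₂ = κ₂ε₀A₂/d = 9.73 × 8.85×10⁻¹² × 1.55×10⁻³ / 7.59×10⁻⁵ = 1.76×10⁻⁹ F.
C = C₁ + C₂ = 2.12×10⁻⁹ F.

C ≈ 2.12 nF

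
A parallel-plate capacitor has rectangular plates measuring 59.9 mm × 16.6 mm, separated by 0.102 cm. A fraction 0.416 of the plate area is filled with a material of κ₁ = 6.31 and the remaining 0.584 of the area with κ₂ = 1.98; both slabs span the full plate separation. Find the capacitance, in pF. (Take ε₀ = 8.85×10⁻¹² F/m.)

32.6 pF

A = 59.9 × 16.6 mm² = 9.94×10⁻⁴ m².
Side-by-side slabs ⇒ two capacitors in parallel, each spanning the full gap.
C₁ = κ₁ε₀A₁/d = 6.31 × 8.85×10⁻¹² × 4.14×10⁻⁴ / 1.02×10⁻³ = 2.26×10⁻¹¹ F.
C₂ = κ₂ε₀A₂/d = 1.98 × 8.85×10⁻¹² × 5.81×10⁻⁴ / 1.02×10⁻³ = 9.98×10⁻¹² F.
C = C₁ + C₂ = 3.26×10⁻¹¹ F.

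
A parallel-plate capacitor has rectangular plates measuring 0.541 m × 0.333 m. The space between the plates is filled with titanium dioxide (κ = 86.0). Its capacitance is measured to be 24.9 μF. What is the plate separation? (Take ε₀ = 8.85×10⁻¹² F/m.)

A = 0.541 × 0.333 m² = 0.180 m².
d = κε₀A/C = 86.0 × 8.85×10⁻¹² × 0.180 / 2.49×10⁻⁵ = 5.51×10⁻⁶ m.

d ≈ 5.51 μm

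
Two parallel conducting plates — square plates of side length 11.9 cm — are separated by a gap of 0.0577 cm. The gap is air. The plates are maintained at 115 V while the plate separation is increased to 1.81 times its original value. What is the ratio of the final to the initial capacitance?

C = ε₀A/d scales as 1/d, so C₂/C₁ = d₁/d₂ = 1/1.81 = 0.552.

0.552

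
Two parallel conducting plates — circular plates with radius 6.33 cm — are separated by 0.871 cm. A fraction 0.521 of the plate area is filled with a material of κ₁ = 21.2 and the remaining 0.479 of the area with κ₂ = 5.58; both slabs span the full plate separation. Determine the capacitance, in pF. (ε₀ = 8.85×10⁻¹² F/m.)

A = π(6.33 cm)² = 1.26×10⁻² m².
Side-by-side slabs ⇒ two capacitors in parallel, each spanning the full gap.
C₁ = κ₁ε₀A₁/d = 21.2 × 8.85×10⁻¹² × 6.56×10⁻³ / 8.71×10⁻³ = 1.41×10⁻¹⁰ F.
C₂ = κ₂ε₀A₂/d = 5.58 × 8.85×10⁻¹² × 6.03×10⁻³ / 8.71×10⁻³ = 3.42×10⁻¹¹ F.
C = C₁ + C₂ = 1.75×10⁻¹⁰ F.

175 pF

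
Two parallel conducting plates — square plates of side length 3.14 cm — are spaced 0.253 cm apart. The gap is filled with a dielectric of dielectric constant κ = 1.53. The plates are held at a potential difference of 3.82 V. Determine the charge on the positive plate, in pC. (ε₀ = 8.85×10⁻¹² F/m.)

Q ≈ 20.2 pC

A = (3.14 cm)² = 9.86×10⁻⁴ m².
C = κε₀A/d = 1.53 × 8.85×10⁻¹² × 9.86×10⁻⁴ / 2.53×10⁻³ = 5.28×10⁻¹² F.
Q = CV = 5.28×10⁻¹² × 3.82 = 2.02×10⁻¹¹ C.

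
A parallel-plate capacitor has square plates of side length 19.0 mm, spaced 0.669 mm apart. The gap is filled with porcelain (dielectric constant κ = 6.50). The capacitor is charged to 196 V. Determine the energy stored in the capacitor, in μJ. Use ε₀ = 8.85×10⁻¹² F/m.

A = (19.0 mm)² = 3.61×10⁻⁴ m².
C = κε₀A/d = 6.50 × 8.85×10⁻¹² × 3.61×10⁻⁴ / 6.69×10⁻⁴ = 3.10×10⁻¹¹ F.
U = ½CV² = ½ × 3.10×10⁻¹¹ × (196)² = 5.96×10⁻⁷ J.

U ≈ 0.596 μJ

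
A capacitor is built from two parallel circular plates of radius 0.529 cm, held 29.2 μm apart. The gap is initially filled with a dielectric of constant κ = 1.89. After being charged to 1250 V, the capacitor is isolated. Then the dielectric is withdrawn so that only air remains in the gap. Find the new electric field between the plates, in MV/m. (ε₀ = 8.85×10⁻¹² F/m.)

A = π(0.529 cm)² = 8.79×10⁻⁵ m².
Initially C₁ = κε₀A/d = 1.89 × 8.85×10⁻¹² × 8.79×10⁻⁵ / 2.92×10⁻⁵ = 5.04×10⁻¹¹ F.
E₁ = 4.28×10⁷ V/m.
Isolated ⇒ Q is held fixed. V₂ = Q/C₂ = V₁/0.529; E = V/d, so E₂/E₁ = (V₂/V₁)(d₁/d₂) = 1.89.
E₂ = 1.89 × 4.28×10⁷ = 8.09×10⁷ V/m.

E ≈ 80.9 MV/m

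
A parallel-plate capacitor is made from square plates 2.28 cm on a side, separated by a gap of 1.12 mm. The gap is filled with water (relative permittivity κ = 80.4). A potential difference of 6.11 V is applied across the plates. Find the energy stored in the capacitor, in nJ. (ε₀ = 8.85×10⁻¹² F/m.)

A = (2.28 cm)² = 5.20×10⁻⁴ m².
C = κε₀A/d = 80.4 × 8.85×10⁻¹² × 5.20×10⁻⁴ / 1.12×10⁻³ = 3.30×10⁻¹⁰ F.
U = ½CV² = ½ × 3.30×10⁻¹⁰ × (6.11)² = 6.16×10⁻⁹ J.

6.16 nJ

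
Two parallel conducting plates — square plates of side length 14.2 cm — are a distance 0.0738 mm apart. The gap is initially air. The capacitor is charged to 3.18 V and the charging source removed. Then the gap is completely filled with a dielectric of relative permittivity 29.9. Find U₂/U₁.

Isolated ⇒ Q is held fixed.
C₂ = 29.9 C₁ and U = Q²/(2C), so U₂/U₁ = C₁/C₂ = 0.0334.

U₂/U₁ ≈ 0.0334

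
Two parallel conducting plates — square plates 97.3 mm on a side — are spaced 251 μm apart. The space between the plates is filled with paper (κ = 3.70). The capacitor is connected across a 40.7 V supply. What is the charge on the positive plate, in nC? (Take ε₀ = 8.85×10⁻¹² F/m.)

A = (97.3 mm)² = 9.47×10⁻³ m².
C = κε₀A/d = 3.70 × 8.85×10⁻¹² × 9.47×10⁻³ / 2.51×10⁻⁴ = 1.24×10⁻⁹ F.
Q = CV = 1.24×10⁻⁹ × 40.7 = 5.03×10⁻⁸ C.

Q ≈ 50.3 nC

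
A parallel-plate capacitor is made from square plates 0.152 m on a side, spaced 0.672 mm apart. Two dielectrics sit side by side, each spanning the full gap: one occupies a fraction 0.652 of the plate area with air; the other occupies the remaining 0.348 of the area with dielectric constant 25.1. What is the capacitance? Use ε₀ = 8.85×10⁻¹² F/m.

C ≈ 2.86 nF

A = (0.152 m)² = 2.31×10⁻² m².
Side-by-side slabs ⇒ two capacitors in parallel, each spanning the full gap.
C₁ = κ₁ε₀A₁/d = 1.00 × 8.85×10⁻¹² × 1.51×10⁻² / 6.72×10⁻⁴ = 1.98×10⁻¹⁰ F.
C₂ = κ₂ε₀A₂/d = 25.1 × 8.85×10⁻¹² × 8.04×10⁻³ / 6.72×10⁻⁴ = 2.66×10⁻⁹ F.
C = C₁ + C₂ = 2.86×10⁻⁹ F.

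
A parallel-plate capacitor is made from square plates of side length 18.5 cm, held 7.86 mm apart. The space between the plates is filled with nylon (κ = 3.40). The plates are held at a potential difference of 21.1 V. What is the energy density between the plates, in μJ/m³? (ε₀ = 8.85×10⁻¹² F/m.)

E = V/d = 21.1 / 7.86×10⁻³ = 2.68×10³ V/m.
u = ½κε₀E² = ½ × 3.40 × 8.85×10⁻¹² × (2.68×10³)² = 1.08×10⁻⁴ J/m³.

u ≈ 108 μJ/m³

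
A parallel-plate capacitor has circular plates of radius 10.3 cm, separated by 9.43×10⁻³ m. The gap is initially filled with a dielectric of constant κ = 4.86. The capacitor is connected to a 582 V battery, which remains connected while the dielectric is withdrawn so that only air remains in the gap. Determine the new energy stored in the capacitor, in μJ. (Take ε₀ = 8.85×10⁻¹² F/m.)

A = π(10.3 cm)² = 3.33×10⁻² m².
Initially C₁ = κε₀A/d = 4.86 × 8.85×10⁻¹² × 3.33×10⁻² / 9.43×10⁻³ = 1.52×10⁻¹⁰ F.
U₁ = 2.57×10⁻⁵ J.
Battery connected ⇒ V is held fixed. C₂ = 0.206 C₁ and U = ½CV², so U₂/U₁ = C₂/C₁ = 0.206.
U₂ = 0.206 × 2.57×10⁻⁵ = 5.30×10⁻⁶ J.

5.30 μJ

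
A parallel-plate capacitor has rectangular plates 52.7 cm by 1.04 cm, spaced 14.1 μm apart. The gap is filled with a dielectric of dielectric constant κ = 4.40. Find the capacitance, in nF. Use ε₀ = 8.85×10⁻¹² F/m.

C ≈ 15.1 nF

A = 52.7 × 1.04 cm² = 5.48×10⁻³ m².
C = κε₀A/d = 4.40 × 8.85×10⁻¹² × 5.48×10⁻³ / 1.41×10⁻⁵ = 1.51×10⁻⁸ F.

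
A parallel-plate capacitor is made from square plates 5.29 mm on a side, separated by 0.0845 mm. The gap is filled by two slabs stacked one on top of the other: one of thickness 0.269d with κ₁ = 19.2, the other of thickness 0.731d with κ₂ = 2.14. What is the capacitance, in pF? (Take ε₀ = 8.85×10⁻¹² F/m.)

A = (5.29 mm)² = 2.80×10⁻⁵ m².
Stacked slabs ⇒ two capacitors in series, each with the full plate area.
C₁ = κ₁ε₀A/d₁ = 19.2 × 8.85×10⁻¹² × 2.80×10⁻⁵ / 2.27×10⁻⁵ = 2.09×10⁻¹⁰ F.
C₂ = κ₂ε₀A/d₂ = 2.14 × 8.85×10⁻¹² × 2.80×10⁻⁵ / 6.18×10⁻⁵ = 8.58×10⁻¹² F.
C = (1/C₁ + 1/C₂)⁻¹ = 8.24×10⁻¹² F.

8.24 pF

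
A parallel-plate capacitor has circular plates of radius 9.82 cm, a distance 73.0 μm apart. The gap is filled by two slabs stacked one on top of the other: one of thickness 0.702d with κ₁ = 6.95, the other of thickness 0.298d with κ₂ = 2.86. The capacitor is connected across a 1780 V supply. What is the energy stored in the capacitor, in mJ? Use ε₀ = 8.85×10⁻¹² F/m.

U ≈ 28.4 mJ

A = π(9.82 cm)² = 3.03×10⁻² m².
Stacked slabs ⇒ two capacitors in series, each with the full plate area.
C₁ = κ₁ε₀A/d₁ = 6.95 × 8.85×10⁻¹² × 3.03×10⁻² / 5.12×10⁻⁵ = 3.64×10⁻⁸ F.
C₂ = κ₂ε₀A/d₂ = 2.86 × 8.85×10⁻¹² × 3.03×10⁻² / 2.18×10⁻⁵ = 3.52×10⁻⁸ F.
C = (1/C₁ + 1/C₂)⁻¹ = 1.79×10⁻⁸ F.
U = ½CV² = ½ × 1.79×10⁻⁸ × (1780)² = 2.84×10⁻² J.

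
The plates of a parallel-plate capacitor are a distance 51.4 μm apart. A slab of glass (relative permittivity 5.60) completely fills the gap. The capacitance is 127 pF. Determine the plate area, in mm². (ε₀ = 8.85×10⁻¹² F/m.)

A ≈ 132 mm²

A = Cd/(κε₀) = 1.27×10⁻¹⁰ × 5.14×10⁻⁵ / (5.60 × 8.85×10⁻¹²) = 1.32×10⁻⁴ m².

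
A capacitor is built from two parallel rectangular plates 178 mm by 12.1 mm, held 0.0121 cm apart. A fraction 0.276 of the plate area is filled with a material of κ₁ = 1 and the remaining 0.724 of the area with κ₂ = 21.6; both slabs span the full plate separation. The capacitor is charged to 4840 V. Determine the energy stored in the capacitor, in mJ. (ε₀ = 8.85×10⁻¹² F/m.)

A = 178 × 12.1 mm² = 2.15×10⁻³ m².
Side-by-side slabs ⇒ two capacitors in parallel, each spanning the full gap.
C₁ = κ₁ε₀A₁/d = 1.00 × 8.85×10⁻¹² × 5.94×10⁻⁴ / 1.21×10⁻⁴ = 4.35×10⁻¹¹ F.
C₂ = κ₂ε₀A₂/d = 21.6 × 8.85×10⁻¹² × 1.56×10⁻³ / 1.21×10⁻⁴ = 2.46×10⁻⁹ F.
C = C₁ + C₂ = 2.51×10⁻⁹ F.
U = ½CV² = ½ × 2.51×10⁻⁹ × (4840)² = 2.94×10⁻² J.

29.4 mJ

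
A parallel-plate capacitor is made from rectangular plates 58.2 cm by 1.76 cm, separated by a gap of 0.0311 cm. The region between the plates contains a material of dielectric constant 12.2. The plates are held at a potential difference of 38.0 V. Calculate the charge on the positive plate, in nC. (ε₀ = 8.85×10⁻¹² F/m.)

135 nC

A = 58.2 × 1.76 cm² = 1.02×10⁻² m².
C = κε₀A/d = 12.2 × 8.85×10⁻¹² × 1.02×10⁻² / 3.11×10⁻⁴ = 3.56×10⁻⁹ F.
Q = CV = 3.56×10⁻⁹ × 38.0 = 1.35×10⁻⁷ C.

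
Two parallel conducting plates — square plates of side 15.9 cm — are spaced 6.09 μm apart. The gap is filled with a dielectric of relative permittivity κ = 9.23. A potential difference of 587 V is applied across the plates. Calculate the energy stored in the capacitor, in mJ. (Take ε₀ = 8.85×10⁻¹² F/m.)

A = (15.9 cm)² = 2.53×10⁻² m².
C = κε₀A/d = 9.23 × 8.85×10⁻¹² × 2.53×10⁻² / 6.09×10⁻⁶ = 3.39×10⁻⁷ F.
U = ½CV² = ½ × 3.39×10⁻⁷ × (587)² = 5.84×10⁻² J.

U ≈ 58.4 mJ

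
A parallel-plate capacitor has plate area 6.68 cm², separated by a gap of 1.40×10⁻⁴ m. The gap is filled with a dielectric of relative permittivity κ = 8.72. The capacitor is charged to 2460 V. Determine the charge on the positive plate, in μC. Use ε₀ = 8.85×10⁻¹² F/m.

0.906 μC

A = 6.68 cm² = 6.68×10⁻⁴ m².
C = κε₀A/d = 8.72 × 8.85×10⁻¹² × 6.68×10⁻⁴ / 1.40×10⁻⁴ = 3.68×10⁻¹⁰ F.
Q = CV = 3.68×10⁻¹⁰ × 2460 = 9.06×10⁻⁷ C.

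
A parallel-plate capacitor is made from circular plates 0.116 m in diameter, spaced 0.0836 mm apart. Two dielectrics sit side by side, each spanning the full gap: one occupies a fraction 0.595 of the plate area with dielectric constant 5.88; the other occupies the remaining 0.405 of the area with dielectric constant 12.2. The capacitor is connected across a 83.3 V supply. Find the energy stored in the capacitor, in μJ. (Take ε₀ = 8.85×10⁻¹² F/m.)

U ≈ 32.8 μJ

A = π(0.116/2 m)² = 1.06×10⁻² m².
Side-by-side slabs ⇒ two capacitors in parallel, each spanning the full gap.
C₁ = κ₁ε₀A₁/d = 5.88 × 8.85×10⁻¹² × 6.29×10⁻³ / 8.36×10⁻⁵ = 3.91×10⁻⁹ F.
C₂ = κ₂ε₀A₂/d = 12.2 × 8.85×10⁻¹² × 4.28×10⁻³ / 8.36×10⁻⁵ = 5.53×10⁻⁹ F.
C = C₁ + C₂ = 9.44×10⁻⁹ F.
U = ½CV² = ½ × 9.44×10⁻⁹ × (83.3)² = 3.28×10⁻⁵ J.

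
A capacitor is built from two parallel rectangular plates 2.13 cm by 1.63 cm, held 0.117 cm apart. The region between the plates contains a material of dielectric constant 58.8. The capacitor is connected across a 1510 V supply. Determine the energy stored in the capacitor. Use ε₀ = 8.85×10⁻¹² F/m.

A = 2.13 × 1.63 cm² = 3.47×10⁻⁴ m².
C = κε₀A/d = 58.8 × 8.85×10⁻¹² × 3.47×10⁻⁴ / 1.17×10⁻³ = 1.54×10⁻¹⁰ F.
U = ½CV² = ½ × 1.54×10⁻¹⁰ × (1510)² = 1.76×10⁻⁴ J.

U ≈ 176 μJ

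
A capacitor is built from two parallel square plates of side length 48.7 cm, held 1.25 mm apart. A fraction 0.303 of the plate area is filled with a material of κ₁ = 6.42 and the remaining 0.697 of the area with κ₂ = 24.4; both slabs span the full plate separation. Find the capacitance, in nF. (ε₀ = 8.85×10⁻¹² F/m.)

31.8 nF

A = (48.7 cm)² = 0.237 m².
Side-by-side slabs ⇒ two capacitors in parallel, each spanning the full gap.
C₁ = κ₁ε₀A₁/d = 6.42 × 8.85×10⁻¹² × 7.19×10⁻² / 1.25×10⁻³ = 3.27×10⁻⁹ F.
C₂ = κ₂ε₀A₂/d = 24.4 × 8.85×10⁻¹² × 0.165 / 1.25×10⁻³ = 2.86×10⁻⁸ F.
C = C₁ + C₂ = 3.18×10⁻⁸ F.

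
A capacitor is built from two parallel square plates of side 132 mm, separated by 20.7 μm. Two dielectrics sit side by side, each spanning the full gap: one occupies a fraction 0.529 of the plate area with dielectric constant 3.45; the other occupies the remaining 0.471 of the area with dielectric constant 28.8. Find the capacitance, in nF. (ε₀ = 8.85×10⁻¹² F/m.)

115 nF

A = (132 mm)² = 1.74×10⁻² m².
Side-by-side slabs ⇒ two capacitors in parallel, each spanning the full gap.
C₁ = κ₁ε₀A₁/d = 3.45 × 8.85×10⁻¹² × 9.22×10⁻³ / 2.07×10⁻⁵ = 1.36×10⁻⁸ F.
C₂ = κ₂ε₀A₂/d = 28.8 × 8.85×10⁻¹² × 8.21×10⁻³ / 2.07×10⁻⁵ = 1.01×10⁻⁷ F.
C = C₁ + C₂ = 1.15×10⁻⁷ F.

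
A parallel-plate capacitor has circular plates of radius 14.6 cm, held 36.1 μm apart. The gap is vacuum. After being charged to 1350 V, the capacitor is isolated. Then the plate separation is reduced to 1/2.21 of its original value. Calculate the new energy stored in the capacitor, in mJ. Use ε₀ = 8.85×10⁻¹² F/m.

A = π(14.6 cm)² = 6.70×10⁻² m².
Initially C₁ = ε₀A/d = 8.85×10⁻¹² × 6.70×10⁻² / 3.61×10⁻⁵ = 1.64×10⁻⁸ F.
U₁ = 1.50×10⁻² J.
Isolated ⇒ Q is held fixed. C₂ = 2.21 C₁ and U = Q²/(2C), so U₂/U₁ = C₁/C₂ = 0.452.
U₂ = 0.452 × 1.50×10⁻² = 6.77×10⁻³ J.

U ≈ 6.77 mJ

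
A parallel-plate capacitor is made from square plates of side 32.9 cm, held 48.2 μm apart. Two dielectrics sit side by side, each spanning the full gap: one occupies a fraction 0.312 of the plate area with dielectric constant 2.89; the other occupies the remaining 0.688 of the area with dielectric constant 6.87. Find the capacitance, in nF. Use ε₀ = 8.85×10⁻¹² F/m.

A = (32.9 cm)² = 0.108 m².
Side-by-side slabs ⇒ two capacitors in parallel, each spanning the full gap.
C₁ = κ₁ε₀A₁/d = 2.89 × 8.85×10⁻¹² × 3.38×10⁻² / 4.82×10⁻⁵ = 1.79×10⁻⁸ F.
C₂ = κ₂ε₀A₂/d = 6.87 × 8.85×10⁻¹² × 7.45×10⁻² / 4.82×10⁻⁵ = 9.39×10⁻⁸ F.
C = C₁ + C₂ = 1.12×10⁻⁷ F.

C ≈ 112 nF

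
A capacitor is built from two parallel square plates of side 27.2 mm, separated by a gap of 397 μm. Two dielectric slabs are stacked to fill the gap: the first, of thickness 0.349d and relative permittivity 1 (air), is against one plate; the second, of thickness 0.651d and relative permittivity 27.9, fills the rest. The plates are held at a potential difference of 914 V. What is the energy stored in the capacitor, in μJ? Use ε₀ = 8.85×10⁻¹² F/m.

A = (27.2 mm)² = 7.40×10⁻⁴ m².
Stacked slabs ⇒ two capacitors in series, each with the full plate area.
C₁ = κ₁ε₀A/d₁ = 1.00 × 8.85×10⁻¹² × 7.40×10⁻⁴ / 1.39×10⁻⁴ = 4.73×10⁻¹¹ F.
C₂ = κ₂ε₀A/d₂ = 27.9 × 8.85×10⁻¹² × 7.40×10⁻⁴ / 2.58×10⁻⁴ = 7.07×10⁻¹⁰ F.
C = (1/C₁ + 1/C₂)⁻¹ = 4.43×10⁻¹¹ F.
U = ½CV² = ½ × 4.43×10⁻¹¹ × (914)² = 1.85×10⁻⁵ J.

18.5 μJ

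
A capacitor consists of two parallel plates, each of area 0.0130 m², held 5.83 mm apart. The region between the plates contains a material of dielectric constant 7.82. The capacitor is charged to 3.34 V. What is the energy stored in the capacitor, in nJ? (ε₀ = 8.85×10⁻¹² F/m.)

0.861 nJ

C = κε₀A/d = 7.82 × 8.85×10⁻¹² × 1.30×10⁻² / 5.83×10⁻³ = 1.54×10⁻¹⁰ F.
U = ½CV² = ½ × 1.54×10⁻¹⁰ × (3.34)² = 8.61×10⁻¹⁰ J.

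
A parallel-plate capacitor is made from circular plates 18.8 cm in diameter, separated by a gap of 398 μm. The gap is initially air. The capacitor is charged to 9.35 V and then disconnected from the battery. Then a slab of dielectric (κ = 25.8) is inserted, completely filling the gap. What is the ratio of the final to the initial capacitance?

C₂/C₁ ≈ 25.8

C = κε₀A/d scales with κ, so C₂/C₁ = κ = 25.8.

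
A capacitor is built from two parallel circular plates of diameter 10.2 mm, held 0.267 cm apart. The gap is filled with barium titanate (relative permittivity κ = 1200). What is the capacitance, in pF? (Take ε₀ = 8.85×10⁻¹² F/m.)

325 pF

A = π(10.2/2 mm)² = 8.17×10⁻⁵ m².
C = κε₀A/d = 1200 × 8.85×10⁻¹² × 8.17×10⁻⁵ / 2.67×10⁻³ = 3.25×10⁻¹⁰ F.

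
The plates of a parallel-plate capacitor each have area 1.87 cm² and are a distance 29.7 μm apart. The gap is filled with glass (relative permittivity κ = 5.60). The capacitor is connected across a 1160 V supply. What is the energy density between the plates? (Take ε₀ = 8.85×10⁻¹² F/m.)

u ≈ 3.78×10⁷ mJ/m³

E = V/d = 1160 / 2.97×10⁻⁵ = 3.91×10⁷ V/m.
u = ½κε₀E² = ½ × 5.60 × 8.85×10⁻¹² × (3.91×10⁷)² = 3.78×10⁴ J/m³.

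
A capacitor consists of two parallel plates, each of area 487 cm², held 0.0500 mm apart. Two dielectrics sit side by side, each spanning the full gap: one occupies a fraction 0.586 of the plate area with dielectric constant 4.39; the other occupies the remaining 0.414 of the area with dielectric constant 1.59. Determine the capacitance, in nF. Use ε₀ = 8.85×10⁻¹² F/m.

A = 487 cm² = 4.87×10⁻² m².
Side-by-side slabs ⇒ two capacitors in parallel, each spanning the full gap.
C₁ = κ₁ε₀A₁/d = 4.39 × 8.85×10⁻¹² × 2.85×10⁻² / 5.00×10⁻⁵ = 2.22×10⁻⁸ F.
C₂ = κ₂ε₀A₂/d = 1.59 × 8.85×10⁻¹² × 2.02×10⁻² / 5.00×10⁻⁵ = 5.67×10⁻⁹ F.
C = C₁ + C₂ = 2.78×10⁻⁸ F.

27.8 nF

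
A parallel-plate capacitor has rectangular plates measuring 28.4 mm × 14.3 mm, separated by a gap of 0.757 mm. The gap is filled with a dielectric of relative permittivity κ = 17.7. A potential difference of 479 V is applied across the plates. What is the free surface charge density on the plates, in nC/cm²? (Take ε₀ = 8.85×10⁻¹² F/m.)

A = 28.4 × 14.3 mm² = 4.06×10⁻⁴ m².
C = κε₀A/d = 17.7 × 8.85×10⁻¹² × 4.06×10⁻⁴ / 7.57×10⁻⁴ = 8.40×10⁻¹¹ F.
σ = Q/A = CV/A = 8.40×10⁻¹¹ × 479 / 4.06×10⁻⁴ = 9.91×10⁻⁵ C/m².

9.91 nC/cm²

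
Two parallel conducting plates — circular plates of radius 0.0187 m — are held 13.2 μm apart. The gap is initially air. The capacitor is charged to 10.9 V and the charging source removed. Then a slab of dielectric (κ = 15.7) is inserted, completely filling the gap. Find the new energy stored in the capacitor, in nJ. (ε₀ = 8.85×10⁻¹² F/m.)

A = π(0.0187 m)² = 1.10×10⁻³ m².
Initially C₁ = ε₀A/d = 8.85×10⁻¹² × 1.10×10⁻³ / 1.32×10⁻⁵ = 7.37×10⁻¹⁰ F.
U₁ = 4.38×10⁻⁸ J.
Isolated ⇒ Q is held fixed. C₂ = 15.7 C₁ and U = Q²/(2C), so U₂/U₁ = C₁/C₂ = 0.0637.
U₂ = 0.0637 × 4.38×10⁻⁸ = 2.79×10⁻⁹ J.

U ≈ 2.79 nJ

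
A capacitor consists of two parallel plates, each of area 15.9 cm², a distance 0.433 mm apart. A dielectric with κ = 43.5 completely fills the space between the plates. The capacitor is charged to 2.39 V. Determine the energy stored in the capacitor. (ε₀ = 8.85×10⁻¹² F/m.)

A = 15.9 cm² = 1.59×10⁻³ m².
C = κε₀A/d = 43.5 × 8.85×10⁻¹² × 1.59×10⁻³ / 4.33×10⁻⁴ = 1.41×10⁻⁹ F.
U = ½CV² = ½ × 1.41×10⁻⁹ × (2.39)² = 4.04×10⁻⁹ J.

4.04 nJ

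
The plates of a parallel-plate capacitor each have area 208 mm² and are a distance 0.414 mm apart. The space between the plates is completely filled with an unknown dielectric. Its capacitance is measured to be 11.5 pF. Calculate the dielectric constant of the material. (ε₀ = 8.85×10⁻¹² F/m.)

A = 208 mm² = 2.08×10⁻⁴ m².
κ = Cd/(ε₀A) = 1.15×10⁻¹¹ × 4.14×10⁻⁴ / (8.85×10⁻¹² × 2.08×10⁻⁴) = 2.59.

κ ≈ 2.59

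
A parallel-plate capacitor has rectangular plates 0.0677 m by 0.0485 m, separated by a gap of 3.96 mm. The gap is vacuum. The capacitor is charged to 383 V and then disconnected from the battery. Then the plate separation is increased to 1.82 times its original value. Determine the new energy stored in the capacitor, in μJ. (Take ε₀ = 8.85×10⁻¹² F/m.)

A = 0.0677 × 0.0485 m² = 3.28×10⁻³ m².
Initially C₁ = ε₀A/d = 8.85×10⁻¹² × 3.28×10⁻³ / 3.96×10⁻³ = 7.34×10⁻¹² F.
U₁ = 5.38×10⁻⁷ J.
Isolated ⇒ Q is held fixed. C₂ = 0.549 C₁ and U = Q²/(2C), so U₂/U₁ = C₁/C₂ = 1.82.
U₂ = 1.82 × 5.38×10⁻⁷ = 9.80×10⁻⁷ J.

0.980 μJ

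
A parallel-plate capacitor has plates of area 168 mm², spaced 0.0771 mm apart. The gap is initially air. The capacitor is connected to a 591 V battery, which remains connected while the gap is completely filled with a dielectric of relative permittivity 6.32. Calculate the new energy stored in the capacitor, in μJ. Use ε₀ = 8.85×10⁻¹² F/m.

U ≈ 21.3 μJ

A = 168 mm² = 1.68×10⁻⁴ m².
Initially C₁ = ε₀A/d = 8.85×10⁻¹² × 1.68×10⁻⁴ / 7.71×10⁻⁵ = 1.93×10⁻¹¹ F.
U₁ = 3.37×10⁻⁶ J.
Battery connected ⇒ V is held fixed. C₂ = 6.32 C₁ and U = ½CV², so U₂/U₁ = C₂/C₁ = 6.32.
U₂ = 6.32 × 3.37×10⁻⁶ = 2.13×10⁻⁵ J.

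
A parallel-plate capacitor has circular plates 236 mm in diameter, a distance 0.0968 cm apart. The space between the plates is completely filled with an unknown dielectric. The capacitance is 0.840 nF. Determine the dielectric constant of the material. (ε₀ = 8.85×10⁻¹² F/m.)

A = π(236/2 mm)² = 4.37×10⁻² m².
κ = Cd/(ε₀A) = 8.40×10⁻¹⁰ × 9.68×10⁻⁴ / (8.85×10⁻¹² × 4.37×10⁻²) = 2.10.

κ ≈ 2.10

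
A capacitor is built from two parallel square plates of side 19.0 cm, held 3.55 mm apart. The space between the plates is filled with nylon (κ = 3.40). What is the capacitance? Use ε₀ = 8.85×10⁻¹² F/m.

A = (19.0 cm)² = 3.61×10⁻² m².
C = κε₀A/d = 3.40 × 8.85×10⁻¹² × 3.61×10⁻² / 3.55×10⁻³ = 3.06×10⁻¹⁰ F.

C ≈ 306 pF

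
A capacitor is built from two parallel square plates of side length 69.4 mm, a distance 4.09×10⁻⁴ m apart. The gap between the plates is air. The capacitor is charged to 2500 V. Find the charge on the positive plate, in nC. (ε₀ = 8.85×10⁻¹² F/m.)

Q ≈ 261 nC

A = (69.4 mm)² = 4.82×10⁻³ m².
C = ε₀A/d = 8.85×10⁻¹² × 4.82×10⁻³ / 4.09×10⁻⁴ = 1.04×10⁻¹⁰ F.
Q = CV = 1.04×10⁻¹⁰ × 2500 = 2.61×10⁻⁷ C.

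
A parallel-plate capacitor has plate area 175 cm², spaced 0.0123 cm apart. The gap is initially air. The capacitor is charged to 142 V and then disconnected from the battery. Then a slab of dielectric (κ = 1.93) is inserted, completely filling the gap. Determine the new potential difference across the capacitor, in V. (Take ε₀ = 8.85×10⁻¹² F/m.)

A = 175 cm² = 1.75×10⁻² m².
Initially C₁ = ε₀A/d = 8.85×10⁻¹² × 1.75×10⁻² / 1.23×10⁻⁴ = 1.26×10⁻⁹ F.
V₁ = 1.42×10² V.
Isolated ⇒ Q is held fixed. C₂ = 1.93 C₁ and V = Q/C, so V₂/V₁ = C₁/C₂ = 0.518.
V₂ = 0.518 × 1.42×10² = 73.6 V.

V ≈ 73.6 V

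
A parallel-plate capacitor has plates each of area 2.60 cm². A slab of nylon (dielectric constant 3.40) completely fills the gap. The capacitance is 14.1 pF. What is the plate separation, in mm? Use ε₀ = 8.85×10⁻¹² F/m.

d ≈ 0.555 mm

A = 2.60 cm² = 2.60×10⁻⁴ m².
d = κε₀A/C = 3.40 × 8.85×10⁻¹² × 2.60×10⁻⁴ / 1.41×10⁻¹¹ = 5.55×10⁻⁴ m.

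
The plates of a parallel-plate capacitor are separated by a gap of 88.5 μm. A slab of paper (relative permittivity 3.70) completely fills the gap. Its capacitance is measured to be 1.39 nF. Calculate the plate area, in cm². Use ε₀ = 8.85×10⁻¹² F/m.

A = Cd/(κε₀) = 1.39×10⁻⁹ × 8.85×10⁻⁵ / (3.70 × 8.85×10⁻¹²) = 3.76×10⁻³ m².

37.6 cm²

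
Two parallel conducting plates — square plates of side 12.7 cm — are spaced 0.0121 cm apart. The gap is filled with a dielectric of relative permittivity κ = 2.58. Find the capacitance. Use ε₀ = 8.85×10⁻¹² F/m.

C ≈ 3.04 nF

A = (12.7 cm)² = 1.61×10⁻² m².
C = κε₀A/d = 2.58 × 8.85×10⁻¹² × 1.61×10⁻² / 1.21×10⁻⁴ = 3.04×10⁻⁹ F.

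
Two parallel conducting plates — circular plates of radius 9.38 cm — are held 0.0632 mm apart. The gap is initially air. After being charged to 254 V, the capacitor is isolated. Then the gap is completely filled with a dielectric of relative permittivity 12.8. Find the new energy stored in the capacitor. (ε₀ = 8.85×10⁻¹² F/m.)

A = π(9.38 cm)² = 2.76×10⁻² m².
Initially C₁ = ε₀A/d = 8.85×10⁻¹² × 2.76×10⁻² / 6.32×10⁻⁵ = 3.87×10⁻⁹ F.
U₁ = 1.25×10⁻⁴ J.
Isolated ⇒ Q is held fixed. C₂ = 12.8 C₁ and U = Q²/(2C), so U₂/U₁ = C₁/C₂ = 0.0781.
U₂ = 0.0781 × 1.25×10⁻⁴ = 9.75×10⁻⁶ J.

U ≈ 9.75 μJ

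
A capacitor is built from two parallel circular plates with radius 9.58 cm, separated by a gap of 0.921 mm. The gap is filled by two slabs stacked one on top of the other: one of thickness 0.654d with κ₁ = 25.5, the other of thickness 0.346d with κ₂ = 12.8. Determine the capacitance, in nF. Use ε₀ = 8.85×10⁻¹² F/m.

A = π(9.58 cm)² = 2.88×10⁻² m².
Stacked slabs ⇒ two capacitors in series, each with the full plate area.
C₁ = κ₁ε₀A/d₁ = 25.5 × 8.85×10⁻¹² × 2.88×10⁻² / 6.02×10⁻⁴ = 1.08×10⁻⁸ F.
C₂ = κ₂ε₀A/d₂ = 12.8 × 8.85×10⁻¹² × 2.88×10⁻² / 3.19×10⁻⁴ = 1.02×10⁻⁸ F.
C = (1/C₁ + 1/C₂)⁻¹ = 5.26×10⁻⁹ F.

C ≈ 5.26 nF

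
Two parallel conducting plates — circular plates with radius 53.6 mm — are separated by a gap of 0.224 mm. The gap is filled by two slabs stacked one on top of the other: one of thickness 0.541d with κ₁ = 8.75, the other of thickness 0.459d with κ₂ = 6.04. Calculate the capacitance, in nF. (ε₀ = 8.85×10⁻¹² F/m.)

C ≈ 2.59 nF

A = π(53.6 mm)² = 9.03×10⁻³ m².
Stacked slabs ⇒ two capacitors in series, each with the full plate area.
C₁ = κ₁ε₀A/d₁ = 8.75 × 8.85×10⁻¹² × 9.03×10⁻³ / 1.21×10⁻⁴ = 5.77×10⁻⁹ F.
C₂ = κ₂ε₀A/d₂ = 6.04 × 8.85×10⁻¹² × 9.03×10⁻³ / 1.03×10⁻⁴ = 4.69×10⁻⁹ F.
C = (1/C₁ + 1/C₂)⁻¹ = 2.59×10⁻⁹ F.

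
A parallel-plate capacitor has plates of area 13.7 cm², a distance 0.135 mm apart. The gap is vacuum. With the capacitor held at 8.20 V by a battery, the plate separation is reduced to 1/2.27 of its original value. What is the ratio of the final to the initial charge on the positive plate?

Battery connected ⇒ V is held fixed.
C₂ = 2.27 C₁ and Q = CV, so Q₂/Q₁ = C₂/C₁ = 2.27.

Q₂/Q₁ ≈ 2.27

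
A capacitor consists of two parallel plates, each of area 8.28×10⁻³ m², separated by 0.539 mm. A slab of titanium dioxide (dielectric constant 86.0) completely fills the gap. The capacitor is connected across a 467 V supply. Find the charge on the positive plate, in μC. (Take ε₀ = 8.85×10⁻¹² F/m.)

Q ≈ 5.46 μC

C = κε₀A/d = 86.0 × 8.85×10⁻¹² × 8.28×10⁻³ / 5.39×10⁻⁴ = 1.17×10⁻⁸ F.
Q = CV = 1.17×10⁻⁸ × 467 = 5.46×10⁻⁶ C.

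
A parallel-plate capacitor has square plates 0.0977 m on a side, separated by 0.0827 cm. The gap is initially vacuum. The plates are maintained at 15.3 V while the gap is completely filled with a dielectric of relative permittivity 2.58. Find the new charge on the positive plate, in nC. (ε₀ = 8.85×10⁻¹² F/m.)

A = (0.0977 m)² = 9.55×10⁻³ m².
Initially C₁ = ε₀A/d = 8.85×10⁻¹² × 9.55×10⁻³ / 8.27×10⁻⁴ = 1.02×10⁻¹⁰ F.
Q₁ = 1.56×10⁻⁹ C.
Battery connected ⇒ V is held fixed. C₂ = 2.58 C₁ and Q = CV, so Q₂/Q₁ = C₂/C₁ = 2.58.
Q₂ = 2.58 × 1.56×10⁻⁹ = 4.03×10⁻⁹ C.

Q ≈ 4.03 nC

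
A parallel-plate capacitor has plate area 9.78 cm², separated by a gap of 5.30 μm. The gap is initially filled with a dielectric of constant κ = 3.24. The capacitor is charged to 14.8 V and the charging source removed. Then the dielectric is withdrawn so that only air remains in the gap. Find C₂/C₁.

0.309

C = κε₀A/d scales with κ, so C₂/C₁ = 1/κ = 1/3.24 = 0.309.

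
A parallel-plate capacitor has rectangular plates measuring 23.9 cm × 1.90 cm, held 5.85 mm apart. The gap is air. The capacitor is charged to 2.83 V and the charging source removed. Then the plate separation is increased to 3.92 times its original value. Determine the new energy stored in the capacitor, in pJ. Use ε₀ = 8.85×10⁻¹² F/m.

U ≈ 108 pJ

A = 23.9 × 1.90 cm² = 4.54×10⁻³ m².
Initially C₁ = ε₀A/d = 8.85×10⁻¹² × 4.54×10⁻³ / 5.85×10⁻³ = 6.87×10⁻¹² F.
U₁ = 2.75×10⁻¹¹ J.
Isolated ⇒ Q is held fixed. C₂ = 0.255 C₁ and U = Q²/(2C), so U₂/U₁ = C₁/C₂ = 3.92.
U₂ = 3.92 × 2.75×10⁻¹¹ = 1.08×10⁻¹⁰ J.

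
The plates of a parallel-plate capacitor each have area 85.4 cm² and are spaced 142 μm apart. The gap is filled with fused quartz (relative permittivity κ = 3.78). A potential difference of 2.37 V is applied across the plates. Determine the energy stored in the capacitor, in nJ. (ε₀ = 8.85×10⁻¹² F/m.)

U ≈ 5.65 nJ

A = 85.4 cm² = 8.54×10⁻³ m².
C = κε₀A/d = 3.78 × 8.85×10⁻¹² × 8.54×10⁻³ / 1.42×10⁻⁴ = 2.01×10⁻⁹ F.
U = ½CV² = ½ × 2.01×10⁻⁹ × (2.37)² = 5.65×10⁻⁹ J.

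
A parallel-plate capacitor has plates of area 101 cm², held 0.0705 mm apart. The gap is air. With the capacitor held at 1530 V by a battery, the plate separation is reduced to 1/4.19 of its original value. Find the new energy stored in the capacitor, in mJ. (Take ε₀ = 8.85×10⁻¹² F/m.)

A = 101 cm² = 1.01×10⁻² m².
Initially C₁ = ε₀A/d = 8.85×10⁻¹² × 1.01×10⁻² / 7.05×10⁻⁵ = 1.27×10⁻⁹ F.
U₁ = 1.48×10⁻³ J.
Battery connected ⇒ V is held fixed. C₂ = 4.19 C₁ and U = ½CV², so U₂/U₁ = C₂/C₁ = 4.19.
U₂ = 4.19 × 1.48×10⁻³ = 6.22×10⁻³ J.

U ≈ 6.22 mJ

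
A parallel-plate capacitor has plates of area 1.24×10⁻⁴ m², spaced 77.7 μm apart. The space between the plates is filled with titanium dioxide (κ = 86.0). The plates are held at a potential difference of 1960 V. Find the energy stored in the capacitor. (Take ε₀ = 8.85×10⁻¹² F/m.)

U ≈ 2.33 mJ

C = κε₀A/d = 86.0 × 8.85×10⁻¹² × 1.24×10⁻⁴ / 7.77×10⁻⁵ = 1.21×10⁻⁹ F.
U = ½CV² = ½ × 1.21×10⁻⁹ × (1960)² = 2.33×10⁻³ J.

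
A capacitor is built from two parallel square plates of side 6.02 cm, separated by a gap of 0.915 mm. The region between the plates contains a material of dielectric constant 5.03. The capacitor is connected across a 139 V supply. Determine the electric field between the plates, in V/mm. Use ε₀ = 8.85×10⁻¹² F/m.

E = V/d = 139 / 9.15×10⁻⁴ = 1.52×10⁵ V/m.

152 V/mm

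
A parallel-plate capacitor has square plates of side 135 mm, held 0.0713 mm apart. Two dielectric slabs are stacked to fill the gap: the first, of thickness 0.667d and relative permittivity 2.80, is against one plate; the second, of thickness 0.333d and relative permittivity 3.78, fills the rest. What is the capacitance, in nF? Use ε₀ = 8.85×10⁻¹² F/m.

C ≈ 6.93 nF

A = (135 mm)² = 1.82×10⁻² m².
Stacked slabs ⇒ two capacitors in series, each with the full plate area.
C₁ = κ₁ε₀A/d₁ = 2.80 × 8.85×10⁻¹² × 1.82×10⁻² / 4.76×10⁻⁵ = 9.50×10⁻⁹ F.
C₂ = κ₂ε₀A/d₂ = 3.78 × 8.85×10⁻¹² × 1.82×10⁻² / 2.37×10⁻⁵ = 2.57×10⁻⁸ F.
C = (1/C₁ + 1/C₂)⁻¹ = 6.93×10⁻⁹ F.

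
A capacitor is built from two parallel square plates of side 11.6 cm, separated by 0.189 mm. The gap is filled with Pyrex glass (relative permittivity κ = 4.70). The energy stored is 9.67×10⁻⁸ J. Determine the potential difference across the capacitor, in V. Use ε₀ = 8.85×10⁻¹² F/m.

V ≈ 8.08 V

A = (11.6 cm)² = 1.35×10⁻² m².
C = κε₀A/d = 4.70 × 8.85×10⁻¹² × 1.35×10⁻² / 1.89×10⁻⁴ = 2.96×10⁻⁹ F.
V = √(2U/C) = √(2 × 9.67×10⁻⁸ / 2.96×10⁻⁹) = 8.08 V.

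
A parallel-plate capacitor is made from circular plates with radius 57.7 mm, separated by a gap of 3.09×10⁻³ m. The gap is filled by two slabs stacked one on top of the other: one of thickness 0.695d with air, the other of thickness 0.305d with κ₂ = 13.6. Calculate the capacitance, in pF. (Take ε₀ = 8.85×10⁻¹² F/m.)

A = π(57.7 mm)² = 1.05×10⁻² m².
Stacked slabs ⇒ two capacitors in series, each with the full plate area.
C₁ = κ₁ε₀A/d₁ = 1.00 × 8.85×10⁻¹² × 1.05×10⁻² / 2.15×10⁻³ = 4.31×10⁻¹¹ F.
C₂ = κ₂ε₀A/d₂ = 13.6 × 8.85×10⁻¹² × 1.05×10⁻² / 9.42×10⁻⁴ = 1.34×10⁻⁹ F.
C = (1/C₁ + 1/C₂)⁻¹ = 4.18×10⁻¹¹ F.

C ≈ 41.8 pF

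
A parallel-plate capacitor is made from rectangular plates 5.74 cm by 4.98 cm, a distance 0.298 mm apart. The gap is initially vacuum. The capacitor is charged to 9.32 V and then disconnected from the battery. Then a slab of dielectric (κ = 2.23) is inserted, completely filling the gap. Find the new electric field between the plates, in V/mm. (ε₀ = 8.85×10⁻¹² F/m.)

A = 5.74 × 4.98 cm² = 2.86×10⁻³ m².
Initially C₁ = ε₀A/d = 8.85×10⁻¹² × 2.86×10⁻³ / 2.98×10⁻⁴ = 8.49×10⁻¹¹ F.
E₁ = 3.13×10⁴ V/m.
Isolated ⇒ Q is held fixed. V₂ = Q/C₂ = V₁/2.23; E = V/d, so E₂/E₁ = (V₂/V₁)(d₁/d₂) = 0.448.
E₂ = 0.448 × 3.13×10⁴ = 1.40×10⁴ V/m.

14.0 V/mm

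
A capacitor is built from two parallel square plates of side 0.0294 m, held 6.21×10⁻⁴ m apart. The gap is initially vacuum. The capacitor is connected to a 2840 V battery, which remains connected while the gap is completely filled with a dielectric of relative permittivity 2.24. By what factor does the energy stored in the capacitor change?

Battery connected ⇒ V is held fixed.
C₂ = 2.24 C₁ and U = ½CV², so U₂/U₁ = C₂/C₁ = 2.24.

2.24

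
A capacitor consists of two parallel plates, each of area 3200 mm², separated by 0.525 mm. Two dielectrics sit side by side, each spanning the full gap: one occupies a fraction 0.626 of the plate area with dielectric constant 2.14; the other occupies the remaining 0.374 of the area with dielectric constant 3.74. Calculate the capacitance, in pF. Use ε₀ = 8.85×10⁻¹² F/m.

C ≈ 148 pF

A = 3200 mm² = 3.20×10⁻³ m².
Side-by-side slabs ⇒ two capacitors in parallel, each spanning the full gap.
C₁ = κ₁ε₀A₁/d = 2.14 × 8.85×10⁻¹² × 2.00×10⁻³ / 5.25×10⁻⁴ = 7.23×10⁻¹¹ F.
C₂ = κ₂ε₀A₂/d = 3.74 × 8.85×10⁻¹² × 1.20×10⁻³ / 5.25×10⁻⁴ = 7.55×10⁻¹¹ F.
C = C₁ + C₂ = 1.48×10⁻¹⁰ F.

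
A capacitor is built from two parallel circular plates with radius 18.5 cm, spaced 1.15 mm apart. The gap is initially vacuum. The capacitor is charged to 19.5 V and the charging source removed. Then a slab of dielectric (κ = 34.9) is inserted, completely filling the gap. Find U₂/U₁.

Isolated ⇒ Q is held fixed.
C₂ = 34.9 C₁ and U = Q²/(2C), so U₂/U₁ = C₁/C₂ = 0.0287.

U₂/U₁ ≈ 0.0287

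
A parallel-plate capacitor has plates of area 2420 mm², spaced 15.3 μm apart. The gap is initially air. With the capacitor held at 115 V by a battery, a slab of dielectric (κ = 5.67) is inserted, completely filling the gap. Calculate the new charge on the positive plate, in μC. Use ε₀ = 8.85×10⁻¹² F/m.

A = 2420 mm² = 2.42×10⁻³ m².
Initially C₁ = ε₀A/d = 8.85×10⁻¹² × 2.42×10⁻³ / 1.53×10⁻⁵ = 1.40×10⁻⁹ F.
Q₁ = 1.61×10⁻⁷ C.
Battery connected ⇒ V is held fixed. C₂ = 5.67 C₁ and Q = CV, so Q₂/Q₁ = C₂/C₁ = 5.67.
Q₂ = 5.67 × 1.61×10⁻⁷ = 9.13×10⁻⁷ C.

Q ≈ 0.913 μC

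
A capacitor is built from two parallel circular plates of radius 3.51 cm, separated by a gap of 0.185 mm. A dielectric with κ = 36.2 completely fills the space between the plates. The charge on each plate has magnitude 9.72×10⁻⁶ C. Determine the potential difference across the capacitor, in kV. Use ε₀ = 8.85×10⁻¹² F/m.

1.45 kV

A = π(3.51 cm)² = 3.87×10⁻³ m².
C = κε₀A/d = 36.2 × 8.85×10⁻¹² × 3.87×10⁻³ / 1.85×10⁻⁴ = 6.70×10⁻⁹ F.
V = Q/C = 9.72×10⁻⁶ / 6.70×10⁻⁹ = 1.45×10³ V.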